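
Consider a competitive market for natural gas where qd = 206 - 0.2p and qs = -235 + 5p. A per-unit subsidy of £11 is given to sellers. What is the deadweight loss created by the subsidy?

Deadweight loss = 605/52

Pre-subsidy: 206 - 0.2p = -235 + 5p gives p* = 2205/26, q* = 4915/26.
With the subsidy, sellers receive ps = pb + 11 for each unit, where pb is the price buyers pay.
Supply in terms of pb becomes qs = -235 + 5(pb + 11) = -180 + 5pb. Setting this equal to demand: 206 - 0.2pb = -180 + 5pb, so pb = 965/13.
Sellers receive ps = 965/13 + 11 = 1108/13; q' = 206 − 0.2·(965/13) = 2485/13.
The subsidy expands output by 2485/13 − 4915/26 = 55/26 past the efficient level; on those units the gap between marginal cost and willingness to pay runs from 0 up to 11.
DWL = ½ × 11 × 55/26 = 605/52.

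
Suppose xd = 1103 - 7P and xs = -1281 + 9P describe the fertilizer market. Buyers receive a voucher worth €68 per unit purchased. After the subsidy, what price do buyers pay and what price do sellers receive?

Buyers pay €110.75; sellers receive €178.75

Pre-subsidy: 1103 - 7P = -1281 + 9P gives P* = 149, x* = 60.
With the rebate, buyers effectively pay Pb = Ps − 68, where Ps is the price sellers receive.
Demand in terms of Ps becomes xd = 1103 − 7(Ps − 68) = 1579 - 7Ps. Setting this equal to supply: 1579 - 7Ps = -1281 + 9Ps, so Ps = 178.75.
Buyers pay Pb = 178.75 − 68 = 110.75; x' = -1281 + 9·178.75 = 327.75.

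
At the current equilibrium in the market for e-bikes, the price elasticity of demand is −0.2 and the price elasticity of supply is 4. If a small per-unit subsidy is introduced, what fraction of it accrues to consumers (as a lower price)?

Consumer share = 20/21

For a small subsidy around the equilibrium, the benefit split depends on the relative slopes, which at a point are proportional to the elasticities.
Buyer share = εs/(εs + |εd|) = 4/(4 + 0.2) = 20/21; seller share = |εd|/(εs + |εd|) = 1/21.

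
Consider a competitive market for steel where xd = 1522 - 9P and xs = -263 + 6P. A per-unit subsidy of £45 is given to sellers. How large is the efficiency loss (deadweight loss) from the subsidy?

Deadweight loss = £3645

Pre-subsidy: 1522 - 9P = -263 + 6P gives P* = 119, x* = 451.
With the subsidy, sellers receive Ps = Pb + 45 for each unit, where Pb is the price buyers pay.
Supply in terms of Pb becomes xs = -263 + 6(Pb + 45) = 7 + 6Pb. Setting this equal to demand: 1522 - 9Pb = 7 + 6Pb, so Pb = 101.
Sellers receive Ps = 101 + 45 = 146; x' = 1522 − 9·101 = 613.
The subsidy expands output by 613 − 451 = 162 past the efficient level; on those units the gap between marginal cost and willingness to pay runs from 0 up to 45.
DWL = ½ × 45 × 162 = 3645.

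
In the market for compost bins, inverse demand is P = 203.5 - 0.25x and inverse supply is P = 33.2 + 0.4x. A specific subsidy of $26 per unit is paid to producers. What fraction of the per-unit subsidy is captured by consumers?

Pre-subsidy: 203.5 - 0.25x = 33.2 + 0.4x gives x* = 262 and P* = 138.
With the subsidy, sellers receive Ps = Pb + 26 for each unit, where Pb is the price buyers pay.
On the curves, Pb = 203.5 - 0.25x and Ps = 33.2 + 0.4x; the wedge Ps − Pb = 26 gives 33.2 + 0.4x − (203.5 - 0.25x) = 26, so x' = 302.
Then Pb = 203.5 − 0.25·302 = 128 and Ps = 33.2 + 0.4·302 = 154.
Buyers' price falls by P* − Pb = 138 − 128 = 10; sellers' price rises by Ps − P* = 154 − 138 = 16.
So consumers capture 10/26 = 5/13 of each unit of subsidy.

Consumer share = 5/13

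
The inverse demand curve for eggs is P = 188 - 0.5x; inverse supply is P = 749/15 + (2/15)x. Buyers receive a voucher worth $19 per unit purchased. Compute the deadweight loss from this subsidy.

Deadweight loss = $285

Pre-subsidy: 188 - 0.5x = 749/15 + (2/15)x gives x* = 218 and P* = 79.
With the rebate, buyers effectively pay Pb = Ps − 19, where Ps is the price sellers receive.
On the curves, Pb = 188 - 0.5x and Ps = 749/15 + (2/15)x; the wedge Ps − Pb = 19 gives 749/15 + (2/15)x − (188 - 0.5x) = 19, so x' = 248.
Then Pb = 188 − 0.5·248 = 64 and Ps = 749/15 + (2/15)·248 = 83.
The subsidy expands output by 248 − 218 = 30 past the efficient level; on those units the gap between marginal cost and willingness to pay runs from 0 up to 19.
DWL = ½ × 19 × 30 = 285.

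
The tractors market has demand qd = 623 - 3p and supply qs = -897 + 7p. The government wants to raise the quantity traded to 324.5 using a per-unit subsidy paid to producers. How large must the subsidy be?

Required subsidy s = 75 per unit

At q = 324.5, invert demand for the buyer price: pb = (623 − 324.5)/3 = 99.5; invert supply for the seller price: ps = (324.5 − (-897))/7 = 174.5.
The subsidy must fill the gap: s = ps − pb = 174.5 − 99.5 = 75.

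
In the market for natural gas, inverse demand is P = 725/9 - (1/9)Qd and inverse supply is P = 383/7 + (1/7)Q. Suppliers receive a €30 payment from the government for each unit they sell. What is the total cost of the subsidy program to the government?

Government cost = €6596.25

Pre-subsidy: 725/9 - (1/9)Q = 383/7 + (1/7)Q gives Q* = 101.75 and P* = 69.25.
With the subsidy, sellers receive Ps = Pb + 30 for each unit, where Pb is the price buyers pay.
On the curves, Pb = 725/9 - (1/9)Q and Ps = 383/7 + (1/7)Q; the wedge Ps − Pb = 30 gives 383/7 + (1/7)Q − (725/9 - (1/9)Q) = 30, so Q' = 219.875.
Then Pb = 725/9 − (1/9)·219.875 = 56.125 and Ps = 383/7 + (1/7)·219.875 = 86.125.
Government outlay = subsidy × quantity = 30 × 219.875 = 6596.25.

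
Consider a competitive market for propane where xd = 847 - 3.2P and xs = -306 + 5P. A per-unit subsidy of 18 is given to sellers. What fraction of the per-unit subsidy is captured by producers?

Pre-subsidy: 847 - 3.2P = -306 + 5P gives P* = 5765/41, x* = 16279/41.
With the subsidy, sellers receive Ps = Pb + 18 for each unit, where Pb is the price buyers pay.
Supply in terms of Pb becomes xs = -306 + 5(Pb + 18) = -216 + 5Pb. Setting this equal to demand: 847 - 3.2Pb = -216 + 5Pb, so Pb = 5315/41.
Sellers receive Ps = 5315/41 + 18 = 6053/41; x' = 847 − 3.2·(5315/41) = 17719/41.
Buyers' price falls by P* − Pb = 5765/41 − 5315/41 = 450/41; sellers' price rises by Ps − P* = 6053/41 − 5765/41 = 288/41.
So producers capture (288/41)/18 = 16/41 of each unit of subsidy.

Producer share = 16/41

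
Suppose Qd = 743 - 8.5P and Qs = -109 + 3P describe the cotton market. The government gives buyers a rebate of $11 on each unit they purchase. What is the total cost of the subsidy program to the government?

Government cost = 34826/23

Pre-subsidy: 743 - 8.5P = -109 + 3P gives P* = 1704/23, Q* = 2605/23.
With the rebate, buyers effectively pay Pb = Ps − 11, where Ps is the price sellers receive.
Demand in terms of Ps becomes Qd = 743 − 8.5(Ps − 11) = 836.5 - 8.5Ps. Setting this equal to supply: 836.5 - 8.5Ps = -109 + 3Ps, so Ps = 1891/23.
Buyers pay Pb = 1891/23 − 11 = 1638/23; Q' = -109 + 3·(1891/23) = 3166/23.
Government outlay = subsidy × quantity = 11 × 3166/23 = 34826/23.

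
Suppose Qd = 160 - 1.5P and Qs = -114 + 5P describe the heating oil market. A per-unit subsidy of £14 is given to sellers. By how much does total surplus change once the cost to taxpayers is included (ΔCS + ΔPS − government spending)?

Net change in total surplus = -1470/13

Pre-subsidy: 160 - 1.5P = -114 + 5P gives P* = 548/13, Q* = 1258/13.
With the subsidy, sellers receive Ps = Pb + 14 for each unit, where Pb is the price buyers pay.
Supply in terms of Pb becomes Qs = -114 + 5(Pb + 14) = -44 + 5Pb. Setting this equal to demand: 160 - 1.5Pb = -44 + 5Pb, so Pb = 408/13.
Sellers receive Ps = 408/13 + 14 = 590/13; Q' = 160 − 1.5·(408/13) = 1468/13.
ΔCS = ½(1258/13 + 1468/13)(548/13 − 408/13) = 190820/169; ΔPS = ½(1258/13 + 1468/13)(590/13 − 548/13) = 57246/169.
Government spending = 14 × 1468/13 = 20552/13.
Net change = 190820/169 + 57246/169 − 20552/13 = -1470/13. The loss equals the DWL triangle ½·14·210/13.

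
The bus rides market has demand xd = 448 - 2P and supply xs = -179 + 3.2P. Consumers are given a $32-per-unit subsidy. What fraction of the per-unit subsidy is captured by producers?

Pre-subsidy: 448 - 2P = -179 + 3.2P gives P* = 3135/26, x* = 2689/13.
With the rebate, buyers effectively pay Pb = Ps − 32, where Ps is the price sellers receive.
Demand in terms of Ps becomes xd = 448 − 2(Ps − 32) = 512 - 2Ps. Setting this equal to supply: 512 - 2Ps = -179 + 3.2Ps, so Ps = 3455/26.
Buyers pay Pb = 3455/26 − 32 = 2623/26; x' = -179 + 3.2·(3455/26) = 3201/13.
Buyers' price falls by P* − Pb = 3135/26 − 2623/26 = 256/13; sellers' price rises by Ps − P* = 3455/26 − 3135/26 = 160/13.
So producers capture (160/13)/32 = 5/13 of each unit of subsidy.

Producer share = 5/13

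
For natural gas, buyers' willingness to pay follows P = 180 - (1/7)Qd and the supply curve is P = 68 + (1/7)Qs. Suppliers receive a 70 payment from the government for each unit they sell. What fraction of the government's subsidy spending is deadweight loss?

Pre-subsidy: 180 - (1/7)Q = 68 + (1/7)Q gives Q* = 392 and P* = 124.
With the subsidy, sellers receive Ps = Pb + 70 for each unit, where Pb is the price buyers pay.
On the curves, Pb = 180 - (1/7)Q and Ps = 68 + (1/7)Q; the wedge Ps − Pb = 70 gives 68 + (1/7)Q − (180 - (1/7)Q) = 70, so Q' = 637.
Then Pb = 180 − (1/7)·637 = 89 and Ps = 68 + (1/7)·637 = 159.
ΔCS = ½(392 + 637)(124 − 89) = 18007.5; ΔPS = ½(392 + 637)(159 − 124) = 18007.5.
Government spending = 70 × 637 = 44590.
DWL = ½ × 70 × (637 − 392) = 8575; fraction = 8575 / 44590 = 5/26.

DWL / government spending = 5/26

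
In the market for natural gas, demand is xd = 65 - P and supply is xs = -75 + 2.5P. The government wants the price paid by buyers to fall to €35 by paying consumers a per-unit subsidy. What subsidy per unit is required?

Required subsidy s = €7 per unit

At a buyer price of 35, quantity demanded is 65 − 1·35 = 30.
Sellers supply 30 only when they receive Ps with -75 + 2.5·Ps = 30, i.e. Ps = 42.
s = Ps − Pb = 42 − 35 = 7.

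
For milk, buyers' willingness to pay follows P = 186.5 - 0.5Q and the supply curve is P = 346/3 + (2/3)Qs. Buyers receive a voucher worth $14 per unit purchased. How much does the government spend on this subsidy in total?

Pre-subsidy: 186.5 - 0.5Q = 346/3 + (2/3)Q gives Q* = 61 and P* = 156.
With the rebate, buyers effectively pay Pb = Ps − 14, where Ps is the price sellers receive.
On the curves, Pb = 186.5 - 0.5Q and Ps = 346/3 + (2/3)Q; the wedge Ps − Pb = 14 gives 346/3 + (2/3)Q − (186.5 - 0.5Q) = 14, so Q' = 73.
Then Pb = 186.5 − 0.5·73 = 150 and Ps = 346/3 + (2/3)·73 = 164.
Government outlay = subsidy × quantity = 14 × 73 = 1022.

Government cost = $1022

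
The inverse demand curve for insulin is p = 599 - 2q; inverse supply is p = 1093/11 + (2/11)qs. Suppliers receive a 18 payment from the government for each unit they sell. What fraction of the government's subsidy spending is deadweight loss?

DWL / government spending = 33/1898

Pre-subsidy: 599 - 2q = 1093/11 + (2/11)q gives q* = 229 and p* = 141.
With the subsidy, sellers receive ps = pb + 18 for each unit, where pb is the price buyers pay.
On the curves, pb = 599 - 2q and ps = 1093/11 + (2/11)q; the wedge ps − pb = 18 gives 1093/11 + (2/11)q − (599 - 2q) = 18, so q' = 237.25.
Then pb = 599 − 2·237.25 = 124.5 and ps = 1093/11 + (2/11)·237.25 = 142.5.
ΔCS = ½(229 + 237.25)(141 − 124.5) = 3846.5625; ΔPS = ½(229 + 237.25)(142.5 − 141) = 349.6875.
Government spending = 18 × 237.25 = 4270.5.
DWL = ½ × 18 × (237.25 − 229) = 74.25; fraction = 74.25 / 4270.5 = 33/1898.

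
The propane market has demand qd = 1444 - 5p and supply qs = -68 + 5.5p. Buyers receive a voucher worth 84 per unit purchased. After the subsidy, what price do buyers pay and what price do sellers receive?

Buyers pay 100; sellers receive 184

Pre-subsidy: 1444 - 5p = -68 + 5.5p gives p* = 144, q* = 724.
With the rebate, buyers effectively pay pb = ps − 84, where ps is the price sellers receive.
Demand in terms of ps becomes qd = 1444 − 5(ps − 84) = 1864 - 5ps. Setting this equal to supply: 1864 - 5ps = -68 + 5.5ps, so ps = 184.
Buyers pay pb = 184 − 84 = 100; q' = -68 + 5.5·184 = 944.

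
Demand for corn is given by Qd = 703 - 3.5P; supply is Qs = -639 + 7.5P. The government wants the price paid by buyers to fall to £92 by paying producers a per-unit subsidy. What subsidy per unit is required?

At a buyer price of 92, quantity demanded is 703 − 3.5·92 = 381.
Sellers supply 381 only when they receive Ps with -639 + 7.5·Ps = 381, i.e. Ps = 136.
s = Ps − Pb = 136 − 92 = 44.

Required subsidy s = £44 per unit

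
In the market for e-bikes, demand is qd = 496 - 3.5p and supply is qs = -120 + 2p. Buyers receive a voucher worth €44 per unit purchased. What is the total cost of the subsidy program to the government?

Government cost = €7040

Pre-subsidy: 496 - 3.5p = -120 + 2p gives p* = 112, q* = 104.
With the rebate, buyers effectively pay pb = ps − 44, where ps is the price sellers receive.
Demand in terms of ps becomes qd = 496 − 3.5(ps − 44) = 650 - 3.5ps. Setting this equal to supply: 650 - 3.5ps = -120 + 2ps, so ps = 140.
Buyers pay pb = 140 − 44 = 96; q' = -120 + 2·140 = 160.
Government outlay = subsidy × quantity = 44 × 160 = 7040.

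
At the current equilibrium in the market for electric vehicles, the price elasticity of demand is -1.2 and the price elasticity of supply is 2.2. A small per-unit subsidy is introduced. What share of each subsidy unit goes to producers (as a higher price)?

For a small subsidy around the equilibrium, the benefit split depends on the relative slopes, which at a point are proportional to the elasticities.
Buyer share = εs/(εs + |εd|) = 2.2/(2.2 + 1.2) = 11/17; seller share = |εd|/(εs + |εd|) = 6/17.
So producers capture 6/17 of the subsidy.

Producer share = 6/17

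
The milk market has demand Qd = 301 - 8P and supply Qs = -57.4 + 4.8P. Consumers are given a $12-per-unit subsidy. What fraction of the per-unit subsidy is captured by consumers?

Consumer share = 0.375

Pre-subsidy: 301 - 8P = -57.4 + 4.8P gives P* = 28, Q* = 77.
With the rebate, buyers effectively pay Pb = Ps − 12, where Ps is the price sellers receive.
Demand in terms of Ps becomes Qd = 301 − 8(Ps − 12) = 397 - 8Ps. Setting this equal to supply: 397 - 8Ps = -57.4 + 4.8Ps, so Ps = 35.5.
Buyers pay Pb = 35.5 − 12 = 23.5; Q' = -57.4 + 4.8·35.5 = 113.
Buyers' price falls by P* − Pb = 28 − 23.5 = 4.5; sellers' price rises by Ps − P* = 35.5 − 28 = 7.5.
So consumers capture 4.5/12 = 0.375 of each unit of subsidy.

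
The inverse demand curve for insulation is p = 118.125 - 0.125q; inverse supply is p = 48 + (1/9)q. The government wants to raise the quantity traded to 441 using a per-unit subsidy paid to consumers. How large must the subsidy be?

Required subsidy s = 34 per unit

At q = 441, from the demand curve buyers pay pb = 118.125 − 0.125·441 = 63; from the supply curve sellers need ps = 48 + (1/9)·441 = 97.
The subsidy must fill the gap: s = ps − pb = 97 − 63 = 34.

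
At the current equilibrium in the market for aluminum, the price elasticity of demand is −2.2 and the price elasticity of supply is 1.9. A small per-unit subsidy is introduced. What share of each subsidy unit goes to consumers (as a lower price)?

Consumer share = 19/41

For a small subsidy around the equilibrium, the benefit split depends on the relative slopes, which at a point are proportional to the elasticities.
Buyer share = εs/(εs + |εd|) = 1.9/(1.9 + 2.2) = 19/41; seller share = |εd|/(εs + |εd|) = 22/41.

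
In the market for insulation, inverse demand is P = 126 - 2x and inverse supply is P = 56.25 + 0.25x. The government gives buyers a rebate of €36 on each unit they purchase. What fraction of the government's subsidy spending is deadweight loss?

DWL / government spending = 8/47

Pre-subsidy: 126 - 2x = 56.25 + 0.25x gives x* = 31 and P* = 64.
With the rebate, buyers effectively pay Pb = Ps − 36, where Ps is the price sellers receive.
On the curves, Pb = 126 - 2x and Ps = 56.25 + 0.25x; the wedge Ps − Pb = 36 gives 56.25 + 0.25x − (126 - 2x) = 36, so x' = 47.
Then Pb = 126 − 2·47 = 32 and Ps = 56.25 + 0.25·47 = 68.
ΔCS = ½(31 + 47)(64 − 32) = 1248; ΔPS = ½(31 + 47)(68 − 64) = 156.
Government spending = 36 × 47 = 1692.
DWL = ½ × 36 × (47 − 31) = 288; fraction = 288 / 1692 = 8/47.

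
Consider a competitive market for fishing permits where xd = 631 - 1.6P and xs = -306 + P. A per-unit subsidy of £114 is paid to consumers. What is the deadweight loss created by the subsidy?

Pre-subsidy: 631 - 1.6P = -306 + P gives P* = 4685/13, x* = 707/13.
With the rebate, buyers effectively pay Pb = Ps − 114, where Ps is the price sellers receive.
Demand in terms of Ps becomes xd = 631 − 1.6(Ps − 114) = 813.4 - 1.6Ps. Setting this equal to supply: 813.4 - 1.6Ps = -306 + Ps, so Ps = 5597/13.
Buyers pay Pb = 5597/13 − 114 = 4115/13; x' = -306 + 1·(5597/13) = 1619/13.
The subsidy expands output by 1619/13 − 707/13 = 912/13 past the efficient level; on those units the gap between marginal cost and willingness to pay runs from 0 up to 114.
DWL = ½ × 114 × 912/13 = 51984/13.

Deadweight loss = 51984/13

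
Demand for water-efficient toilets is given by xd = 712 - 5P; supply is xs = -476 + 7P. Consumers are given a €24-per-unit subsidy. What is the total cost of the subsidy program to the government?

Government cost = €6888

Pre-subsidy: 712 - 5P = -476 + 7P gives P* = 99, x* = 217.
With the rebate, buyers effectively pay Pb = Ps − 24, where Ps is the price sellers receive.
Demand in terms of Ps becomes xd = 712 − 5(Ps − 24) = 832 - 5Ps. Setting this equal to supply: 832 - 5Ps = -476 + 7Ps, so Ps = 109.
Buyers pay Pb = 109 − 24 = 85; x' = -476 + 7·109 = 287.
Government outlay = subsidy × quantity = 24 × 287 = 6888.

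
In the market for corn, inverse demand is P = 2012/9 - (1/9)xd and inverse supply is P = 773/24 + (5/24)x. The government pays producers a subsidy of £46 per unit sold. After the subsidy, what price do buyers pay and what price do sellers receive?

Pre-subsidy: 2012/9 - (1/9)x = 773/24 + (5/24)x gives x* = 599 and P* = 157.
With the subsidy, sellers receive Ps = Pb + 46 for each unit, where Pb is the price buyers pay.
On the curves, Pb = 2012/9 - (1/9)x and Ps = 773/24 + (5/24)x; the wedge Ps − Pb = 46 gives 773/24 + (5/24)x − (2012/9 - (1/9)x) = 46, so x' = 743.
Then Pb = 2012/9 − (1/9)·743 = 141 and Ps = 773/24 + (5/24)·743 = 187.

Buyers pay £141; sellers receive £187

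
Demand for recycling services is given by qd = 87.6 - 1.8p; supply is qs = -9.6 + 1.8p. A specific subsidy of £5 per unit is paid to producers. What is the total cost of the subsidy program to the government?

Government cost = £217.5

Pre-subsidy: 87.6 - 1.8p = -9.6 + 1.8p gives p* = 27, q* = 39.
With the subsidy, sellers receive ps = pb + 5 for each unit, where pb is the price buyers pay.
Supply in terms of pb becomes qs = -9.6 + 1.8(pb + 5) = -0.6 + 1.8pb. Setting this equal to demand: 87.6 - 1.8pb = -0.6 + 1.8pb, so pb = 24.5.
Sellers receive ps = 24.5 + 5 = 29.5; q' = 87.6 − 1.8·24.5 = 43.5.
Government outlay = subsidy × quantity = 5 × 43.5 = 217.5.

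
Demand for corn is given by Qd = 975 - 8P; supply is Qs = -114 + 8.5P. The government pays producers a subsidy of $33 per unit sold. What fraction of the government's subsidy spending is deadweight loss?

DWL / government spending = 68/583

Pre-subsidy: 975 - 8P = -114 + 8.5P gives P* = 66, Q* = 447.
With the subsidy, sellers receive Ps = Pb + 33 for each unit, where Pb is the price buyers pay.
Supply in terms of Pb becomes Qs = -114 + 8.5(Pb + 33) = 166.5 + 8.5Pb. Setting this equal to demand: 975 - 8Pb = 166.5 + 8.5Pb, so Pb = 49.
Sellers receive Ps = 49 + 33 = 82; Q' = 975 − 8·49 = 583.
ΔCS = ½(447 + 583)(66 − 49) = 8755; ΔPS = ½(447 + 583)(82 − 66) = 8240.
Government spending = 33 × 583 = 19239.
DWL = ½ × 33 × (583 − 447) = 2244; fraction = 2244 / 19239 = 68/583.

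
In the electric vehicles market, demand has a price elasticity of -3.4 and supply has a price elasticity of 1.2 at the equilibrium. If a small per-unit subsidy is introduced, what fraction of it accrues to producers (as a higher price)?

For a small subsidy around the equilibrium, the benefit split depends on the relative slopes, which at a point are proportional to the elasticities.
Buyer share = εs/(εs + |εd|) = 1.2/(1.2 + 3.4) = 6/23; seller share = |εd|/(εs + |εd|) = 17/23.
So producers capture 17/23 of the subsidy.

Producer share = 17/23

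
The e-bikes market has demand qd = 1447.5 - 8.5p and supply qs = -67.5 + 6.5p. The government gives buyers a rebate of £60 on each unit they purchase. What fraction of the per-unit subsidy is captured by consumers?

Pre-subsidy: 1447.5 - 8.5p = -67.5 + 6.5p gives p* = 101, q* = 589.
With the rebate, buyers effectively pay pb = ps − 60, where ps is the price sellers receive.
Demand in terms of ps becomes qd = 1447.5 − 8.5(ps − 60) = 1957.5 - 8.5ps. Setting this equal to supply: 1957.5 - 8.5ps = -67.5 + 6.5ps, so ps = 135.
Buyers pay pb = 135 − 60 = 75; q' = -67.5 + 6.5·135 = 810.
Buyers' price falls by p* − pb = 101 − 75 = 26; sellers' price rises by ps − p* = 135 − 101 = 34.
So consumers capture 26/60 = 13/30 of each unit of subsidy.

Consumer share = 13/30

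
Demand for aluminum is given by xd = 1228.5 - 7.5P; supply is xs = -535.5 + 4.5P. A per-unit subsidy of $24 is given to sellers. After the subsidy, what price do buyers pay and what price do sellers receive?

Pre-subsidy: 1228.5 - 7.5P = -535.5 + 4.5P gives P* = 147, x* = 126.
With the subsidy, sellers receive Ps = Pb + 24 for each unit, where Pb is the price buyers pay.
Supply in terms of Pb becomes xs = -535.5 + 4.5(Pb + 24) = -427.5 + 4.5Pb. Setting this equal to demand: 1228.5 - 7.5Pb = -427.5 + 4.5Pb, so Pb = 138.
Sellers receive Ps = 138 + 24 = 162; x' = 1228.5 − 7.5·138 = 193.5.

Buyers pay $138; sellers receive $162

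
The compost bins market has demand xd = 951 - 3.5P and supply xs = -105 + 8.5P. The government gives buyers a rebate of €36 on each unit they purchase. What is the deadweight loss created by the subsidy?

Pre-subsidy: 951 - 3.5P = -105 + 8.5P gives P* = 88, x* = 643.
With the rebate, buyers effectively pay Pb = Ps − 36, where Ps is the price sellers receive.
Demand in terms of Ps becomes xd = 951 − 3.5(Ps − 36) = 1077 - 3.5Ps. Setting this equal to supply: 1077 - 3.5Ps = -105 + 8.5Ps, so Ps = 98.5.
Buyers pay Pb = 98.5 − 36 = 62.5; x' = -105 + 8.5·98.5 = 732.25.
The subsidy expands output by 732.25 − 643 = 89.25 past the efficient level; on those units the gap between marginal cost and willingness to pay runs from 0 up to 36.
DWL = ½ × 36 × 89.25 = 1606.5.

Deadweight loss = €1606.5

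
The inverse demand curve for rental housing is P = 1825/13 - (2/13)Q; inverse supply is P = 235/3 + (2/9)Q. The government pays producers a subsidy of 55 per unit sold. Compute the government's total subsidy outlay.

Pre-subsidy: 1825/13 - (2/13)Q = 235/3 + (2/9)Q gives Q* = 165 and P* = 115.
With the subsidy, sellers receive Ps = Pb + 55 for each unit, where Pb is the price buyers pay.
On the curves, Pb = 1825/13 - (2/13)Q and Ps = 235/3 + (2/9)Q; the wedge Ps − Pb = 55 gives 235/3 + (2/9)Q − (1825/13 - (2/13)Q) = 55, so Q' = 311.25.
Then Pb = 1825/13 − (2/13)·311.25 = 92.5 and Ps = 235/3 + (2/9)·311.25 = 147.5.
Government outlay = subsidy × quantity = 55 × 311.25 = 17118.75.

Government cost = 17118.75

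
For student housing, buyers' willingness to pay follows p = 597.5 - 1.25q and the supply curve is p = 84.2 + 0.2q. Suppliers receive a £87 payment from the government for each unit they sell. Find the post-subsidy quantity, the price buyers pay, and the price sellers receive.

q' = 414; buyers pay £80; sellers receive £167

Pre-subsidy: 597.5 - 1.25q = 84.2 + 0.2q gives q* = 354 and p* = 155.
With the subsidy, sellers receive ps = pb + 87 for each unit, where pb is the price buyers pay.
On the curves, pb = 597.5 - 1.25q and ps = 84.2 + 0.2q; the wedge ps − pb = 87 gives 84.2 + 0.2q − (597.5 - 1.25q) = 87, so q' = 414.
Then pb = 597.5 − 1.25·414 = 80 and ps = 84.2 + 0.2·414 = 167.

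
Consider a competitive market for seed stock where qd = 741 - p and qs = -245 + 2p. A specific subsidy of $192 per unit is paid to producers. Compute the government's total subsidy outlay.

Government cost = $103744

Pre-subsidy: 741 - p = -245 + 2p gives p* = 986/3, q* = 1237/3.
With the subsidy, sellers receive ps = pb + 192 for each unit, where pb is the price buyers pay.
Supply in terms of pb becomes qs = -245 + 2(pb + 192) = 139 + 2pb. Setting this equal to demand: 741 - pb = 139 + 2pb, so pb = 602/3.
Sellers receive ps = 602/3 + 192 = 1178/3; q' = 741 − 1·(602/3) = 1621/3.
Government outlay = subsidy × quantity = 192 × 1621/3 = 103744.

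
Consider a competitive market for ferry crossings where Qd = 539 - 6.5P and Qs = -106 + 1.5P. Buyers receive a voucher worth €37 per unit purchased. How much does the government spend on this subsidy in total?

Pre-subsidy: 539 - 6.5P = -106 + 1.5P gives P* = 80.625, Q* = 14.9375.
With the rebate, buyers effectively pay Pb = Ps − 37, where Ps is the price sellers receive.
Demand in terms of Ps becomes Qd = 539 − 6.5(Ps − 37) = 779.5 - 6.5Ps. Setting this equal to supply: 779.5 - 6.5Ps = -106 + 1.5Ps, so Ps = 110.6875.
Buyers pay Pb = 110.6875 − 37 = 73.6875; Q' = -106 + 1.5·110.6875 = 60.03125.
Government outlay = subsidy × quantity = 37 × 60.03125 = 2221.15625.

Government cost = €2221.15625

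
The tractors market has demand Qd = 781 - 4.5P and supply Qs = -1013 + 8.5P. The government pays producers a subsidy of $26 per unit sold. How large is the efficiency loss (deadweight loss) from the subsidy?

Deadweight loss = $994.5

Pre-subsidy: 781 - 4.5P = -1013 + 8.5P gives P* = 138, Q* = 160.
With the subsidy, sellers receive Ps = Pb + 26 for each unit, where Pb is the price buyers pay.
Supply in terms of Pb becomes Qs = -1013 + 8.5(Pb + 26) = -792 + 8.5Pb. Setting this equal to demand: 781 - 4.5Pb = -792 + 8.5Pb, so Pb = 121.
Sellers receive Ps = 121 + 26 = 147; Q' = 781 − 4.5·121 = 236.5.
The subsidy expands output by 236.5 − 160 = 76.5 past the efficient level; on those units the gap between marginal cost and willingness to pay runs from 0 up to 26.
DWL = ½ × 26 × 76.5 = 994.5.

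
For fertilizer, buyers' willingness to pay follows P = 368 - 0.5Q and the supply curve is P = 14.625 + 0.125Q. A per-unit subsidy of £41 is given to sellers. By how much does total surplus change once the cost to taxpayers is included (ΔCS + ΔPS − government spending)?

Pre-subsidy: 368 - 0.5Q = 14.625 + 0.125Q gives Q* = 565.4 and P* = 85.3.
With the subsidy, sellers receive Ps = Pb + 41 for each unit, where Pb is the price buyers pay.
On the curves, Pb = 368 - 0.5Q and Ps = 14.625 + 0.125Q; the wedge Ps − Pb = 41 gives 14.625 + 0.125Q − (368 - 0.5Q) = 41, so Q' = 631.
Then Pb = 368 − 0.5·631 = 52.5 and Ps = 14.625 + 0.125·631 = 93.5.
ΔCS = ½(565.4 + 631)(85.3 − 52.5) = 19620.96; ΔPS = ½(565.4 + 631)(93.5 − 85.3) = 4905.24.
Government spending = 41 × 631 = 25871.
Net change = 19620.96 + 4905.24 − 25871 = -1344.8. The loss equals the DWL triangle ½·41·65.6.

Net change in total surplus = -£1344.8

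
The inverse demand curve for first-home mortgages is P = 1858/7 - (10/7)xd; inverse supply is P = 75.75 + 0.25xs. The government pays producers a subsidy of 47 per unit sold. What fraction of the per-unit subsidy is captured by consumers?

Consumer share = 40/47

Pre-subsidy: 1858/7 - (10/7)x = 75.75 + 0.25x gives x* = 113 and P* = 104.
With the subsidy, sellers receive Ps = Pb + 47 for each unit, where Pb is the price buyers pay.
On the curves, Pb = 1858/7 - (10/7)x and Ps = 75.75 + 0.25x; the wedge Ps − Pb = 47 gives 75.75 + 0.25x − (1858/7 - (10/7)x) = 47, so x' = 141.
Then Pb = 1858/7 − (10/7)·141 = 64 and Ps = 75.75 + 0.25·141 = 111.
Buyers' price falls by P* − Pb = 104 − 64 = 40; sellers' price rises by Ps − P* = 111 − 104 = 7.
So consumers capture 40/47 = 40/47 of each unit of subsidy.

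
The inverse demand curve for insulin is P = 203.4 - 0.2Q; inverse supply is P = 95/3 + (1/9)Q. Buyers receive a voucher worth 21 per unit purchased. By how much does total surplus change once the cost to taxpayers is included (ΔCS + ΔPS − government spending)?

Pre-subsidy: 203.4 - 0.2Q = 95/3 + (1/9)Q gives Q* = 552 and P* = 93.
With the rebate, buyers effectively pay Pb = Ps − 21, where Ps is the price sellers receive.
On the curves, Pb = 203.4 - 0.2Q and Ps = 95/3 + (1/9)Q; the wedge Ps − Pb = 21 gives 95/3 + (1/9)Q − (203.4 - 0.2Q) = 21, so Q' = 619.5.
Then Pb = 203.4 − 0.2·619.5 = 79.5 and Ps = 95/3 + (1/9)·619.5 = 100.5.
ΔCS = ½(552 + 619.5)(93 − 79.5) = 7907.625; ΔPS = ½(552 + 619.5)(100.5 − 93) = 4393.125.
Government spending = 21 × 619.5 = 13009.5.
Net change = 7907.625 + 4393.125 − 13009.5 = -708.75. The loss equals the DWL triangle ½·21·67.5.

Net change in total surplus = -708.75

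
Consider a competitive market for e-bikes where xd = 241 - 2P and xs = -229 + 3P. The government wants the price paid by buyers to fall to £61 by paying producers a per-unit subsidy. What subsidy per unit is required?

At a buyer price of 61, quantity demanded is 241 − 2·61 = 119.
Sellers supply 119 only when they receive Ps with -229 + 3·Ps = 119, i.e. Ps = 116.
s = Ps − Pb = 116 − 61 = 55.

Required subsidy s = £55 per unit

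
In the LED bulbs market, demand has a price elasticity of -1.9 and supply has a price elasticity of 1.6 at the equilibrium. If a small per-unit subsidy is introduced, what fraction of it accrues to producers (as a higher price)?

Producer share = 19/35

For a small subsidy around the equilibrium, the benefit split depends on the relative slopes, which at a point are proportional to the elasticities.
Buyer share = εs/(εs + |εd|) = 1.6/(1.6 + 1.9) = 16/35; seller share = |εd|/(εs + |εd|) = 19/35.
So producers capture 19/35 of the subsidy.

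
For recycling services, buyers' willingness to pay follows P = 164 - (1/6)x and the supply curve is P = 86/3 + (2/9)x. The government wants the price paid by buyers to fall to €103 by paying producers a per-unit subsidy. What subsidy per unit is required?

Required subsidy s = €7 per unit

At a buyer price of 103, quantity demanded is 984 − 6·103 = 366.
Sellers supply 366 only when they receive Ps = 86/3 + (2/9)·366 = 110.
s = Ps − Pb = 110 − 103 = 7.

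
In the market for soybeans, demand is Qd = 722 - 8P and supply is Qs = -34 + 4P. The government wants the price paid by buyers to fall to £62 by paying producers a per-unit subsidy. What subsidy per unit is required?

At a buyer price of 62, quantity demanded is 722 − 8·62 = 226.
Sellers supply 226 only when they receive Ps with -34 + 4·Ps = 226, i.e. Ps = 65.
s = Ps − Pb = 65 − 62 = 3.

Required subsidy s = £3 per unit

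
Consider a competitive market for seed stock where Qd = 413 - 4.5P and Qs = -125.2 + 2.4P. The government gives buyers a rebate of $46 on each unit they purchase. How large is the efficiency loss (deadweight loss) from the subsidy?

Pre-subsidy: 413 - 4.5P = -125.2 + 2.4P gives P* = 78, Q* = 62.
With the rebate, buyers effectively pay Pb = Ps − 46, where Ps is the price sellers receive.
Demand in terms of Ps becomes Qd = 413 − 4.5(Ps − 46) = 620 - 4.5Ps. Setting this equal to supply: 620 - 4.5Ps = -125.2 + 2.4Ps, so Ps = 108.
Buyers pay Pb = 108 − 46 = 62; Q' = -125.2 + 2.4·108 = 134.
The subsidy expands output by 134 − 62 = 72 past the efficient level; on those units the gap between marginal cost and willingness to pay runs from 0 up to 46.
DWL = ½ × 46 × 72 = 1656.

Deadweight loss = $1656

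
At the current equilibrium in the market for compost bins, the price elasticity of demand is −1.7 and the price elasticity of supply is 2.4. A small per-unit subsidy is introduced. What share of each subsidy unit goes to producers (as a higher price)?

For a small subsidy around the equilibrium, the benefit split depends on the relative slopes, which at a point are proportional to the elasticities.
Buyer share = εs/(εs + |εd|) = 2.4/(2.4 + 1.7) = 24/41; seller share = |εd|/(εs + |εd|) = 17/41.
So producers capture 17/41 of the subsidy.

Producer share = 17/41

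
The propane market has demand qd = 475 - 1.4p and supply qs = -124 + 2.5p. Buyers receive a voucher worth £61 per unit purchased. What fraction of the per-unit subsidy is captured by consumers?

Pre-subsidy: 475 - 1.4p = -124 + 2.5p gives p* = 5990/39, q* = 10139/39.
With the rebate, buyers effectively pay pb = ps − 61, where ps is the price sellers receive.
Demand in terms of ps becomes qd = 475 − 1.4(ps − 61) = 560.4 - 1.4ps. Setting this equal to supply: 560.4 - 1.4ps = -124 + 2.5ps, so ps = 6844/39.
Buyers pay pb = 6844/39 − 61 = 4465/39; q' = -124 + 2.5·(6844/39) = 12274/39.
Buyers' price falls by p* − pb = 5990/39 − 4465/39 = 1525/39; sellers' price rises by ps − p* = 6844/39 − 5990/39 = 854/39.
So consumers capture (1525/39)/61 = 25/39 of each unit of subsidy.

Consumer share = 25/39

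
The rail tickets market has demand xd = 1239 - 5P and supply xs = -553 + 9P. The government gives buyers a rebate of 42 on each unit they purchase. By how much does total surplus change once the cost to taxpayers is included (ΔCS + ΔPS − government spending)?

Pre-subsidy: 1239 - 5P = -553 + 9P gives P* = 128, x* = 599.
With the rebate, buyers effectively pay Pb = Ps − 42, where Ps is the price sellers receive.
Demand in terms of Ps becomes xd = 1239 − 5(Ps − 42) = 1449 - 5Ps. Setting this equal to supply: 1449 - 5Ps = -553 + 9Ps, so Ps = 143.
Buyers pay Pb = 143 − 42 = 101; x' = -553 + 9·143 = 734.
ΔCS = ½(599 + 734)(128 − 101) = 17995.5; ΔPS = ½(599 + 734)(143 − 128) = 9997.5.
Government spending = 42 × 734 = 30828.
Net change = 17995.5 + 9997.5 − 30828 = -2835. The loss equals the DWL triangle ½·42·135.

Net change in total surplus = -2835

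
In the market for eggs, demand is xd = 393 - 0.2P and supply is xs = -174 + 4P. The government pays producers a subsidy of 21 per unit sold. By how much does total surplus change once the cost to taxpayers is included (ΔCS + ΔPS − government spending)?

Net change in total surplus = -42

Pre-subsidy: 393 - 0.2P = -174 + 4P gives P* = 135, x* = 366.
With the subsidy, sellers receive Ps = Pb + 21 for each unit, where Pb is the price buyers pay.
Supply in terms of Pb becomes xs = -174 + 4(Pb + 21) = -90 + 4Pb. Setting this equal to demand: 393 - 0.2Pb = -90 + 4Pb, so Pb = 115.
Sellers receive Ps = 115 + 21 = 136; x' = 393 − 0.2·115 = 370.
ΔCS = ½(366 + 370)(135 − 115) = 7360; ΔPS = ½(366 + 370)(136 − 135) = 368.
Government spending = 21 × 370 = 7770.
Net change = 7360 + 368 − 7770 = -42. The loss equals the DWL triangle ½·21·4.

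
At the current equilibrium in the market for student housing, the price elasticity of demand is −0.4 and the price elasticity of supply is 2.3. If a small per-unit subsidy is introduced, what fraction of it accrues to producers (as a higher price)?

For a small subsidy around the equilibrium, the benefit split depends on the relative slopes, which at a point are proportional to the elasticities.
Buyer share = εs/(εs + |εd|) = 2.3/(2.3 + 0.4) = 23/27; seller share = |εd|/(εs + |εd|) = 4/27.
So producers capture 4/27 of the subsidy.

Producer share = 4/27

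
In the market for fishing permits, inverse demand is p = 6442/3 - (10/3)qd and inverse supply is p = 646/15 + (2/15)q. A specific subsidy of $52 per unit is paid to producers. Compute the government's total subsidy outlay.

Pre-subsidy: 6442/3 - (10/3)q = 646/15 + (2/15)q gives q* = 607 and p* = 124.
With the subsidy, sellers receive ps = pb + 52 for each unit, where pb is the price buyers pay.
On the curves, pb = 6442/3 - (10/3)q and ps = 646/15 + (2/15)q; the wedge ps − pb = 52 gives 646/15 + (2/15)q − (6442/3 - (10/3)q) = 52, so q' = 622.
Then pb = 6442/3 − (10/3)·622 = 74 and ps = 646/15 + (2/15)·622 = 126.
Government outlay = subsidy × quantity = 52 × 622 = 32344.

Government cost = $32344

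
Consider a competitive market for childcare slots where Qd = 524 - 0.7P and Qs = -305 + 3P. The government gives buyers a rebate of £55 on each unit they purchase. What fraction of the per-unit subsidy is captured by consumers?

Pre-subsidy: 524 - 0.7P = -305 + 3P gives P* = 8290/37, Q* = 13585/37.
With the rebate, buyers effectively pay Pb = Ps − 55, where Ps is the price sellers receive.
Demand in terms of Ps becomes Qd = 524 − 0.7(Ps − 55) = 562.5 - 0.7Ps. Setting this equal to supply: 562.5 - 0.7Ps = -305 + 3Ps, so Ps = 8675/37.
Buyers pay Pb = 8675/37 − 55 = 6640/37; Q' = -305 + 3·(8675/37) = 14740/37.
Buyers' price falls by P* − Pb = 8290/37 − 6640/37 = 1650/37; sellers' price rises by Ps − P* = 8675/37 − 8290/37 = 385/37.
So consumers capture (1650/37)/55 = 30/37 of each unit of subsidy.

Consumer share = 30/37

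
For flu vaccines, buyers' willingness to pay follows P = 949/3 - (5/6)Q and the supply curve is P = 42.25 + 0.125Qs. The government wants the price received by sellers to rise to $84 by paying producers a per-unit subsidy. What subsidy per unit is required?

At a seller price of 84, quantity supplied is -338 + 8·84 = 334.
Buyers absorb 334 only when they pay Pb = 949/3 − (5/6)·334 = 38.
s = Ps − Pb = 84 − 38 = 46.

Required subsidy s = $46 per unit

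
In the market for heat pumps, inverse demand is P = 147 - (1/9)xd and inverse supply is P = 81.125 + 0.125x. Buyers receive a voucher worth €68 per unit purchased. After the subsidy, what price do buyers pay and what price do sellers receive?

Pre-subsidy: 147 - (1/9)x = 81.125 + 0.125x gives x* = 279 and P* = 116.
With the rebate, buyers effectively pay Pb = Ps − 68, where Ps is the price sellers receive.
On the curves, Pb = 147 - (1/9)x and Ps = 81.125 + 0.125x; the wedge Ps − Pb = 68 gives 81.125 + 0.125x − (147 - (1/9)x) = 68, so x' = 567.
Then Pb = 147 − (1/9)·567 = 84 and Ps = 81.125 + 0.125·567 = 152.

Buyers pay €84; sellers receive €152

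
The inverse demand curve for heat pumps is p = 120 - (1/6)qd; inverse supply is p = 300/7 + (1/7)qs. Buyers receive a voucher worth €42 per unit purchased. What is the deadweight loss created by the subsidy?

Pre-subsidy: 120 - (1/6)q = 300/7 + (1/7)q gives q* = 3240/13 and p* = 1020/13.
With the rebate, buyers effectively pay pb = ps − 42, where ps is the price sellers receive.
On the curves, pb = 120 - (1/6)q and ps = 300/7 + (1/7)q; the wedge ps − pb = 42 gives 300/7 + (1/7)q − (120 - (1/6)q) = 42, so q' = 5004/13.
Then pb = 120 − (1/6)·(5004/13) = 726/13 and ps = 300/7 + (1/7)·(5004/13) = 1272/13.
The subsidy expands output by 5004/13 − 3240/13 = 1764/13 past the efficient level; on those units the gap between marginal cost and willingness to pay runs from 0 up to 42.
DWL = ½ × 42 × 1764/13 = 37044/13.

Deadweight loss = 37044/13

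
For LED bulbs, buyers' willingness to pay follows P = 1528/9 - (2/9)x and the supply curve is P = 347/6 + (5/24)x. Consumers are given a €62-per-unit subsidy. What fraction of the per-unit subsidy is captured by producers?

Pre-subsidy: 1528/9 - (2/9)x = 347/6 + (5/24)x gives x* = 260 and P* = 112.
With the rebate, buyers effectively pay Pb = Ps − 62, where Ps is the price sellers receive.
On the curves, Pb = 1528/9 - (2/9)x and Ps = 347/6 + (5/24)x; the wedge Ps − Pb = 62 gives 347/6 + (5/24)x − (1528/9 - (2/9)x) = 62, so x' = 404.
Then Pb = 1528/9 − (2/9)·404 = 80 and Ps = 347/6 + (5/24)·404 = 142.
Buyers' price falls by P* − Pb = 112 − 80 = 32; sellers' price rises by Ps − P* = 142 − 112 = 30.
So producers capture 30/62 = 15/31 of each unit of subsidy.

Producer share = 15/31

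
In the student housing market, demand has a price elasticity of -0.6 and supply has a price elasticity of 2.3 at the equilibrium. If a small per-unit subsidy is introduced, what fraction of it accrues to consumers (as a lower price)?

For a small subsidy around the equilibrium, the benefit split depends on the relative slopes, which at a point are proportional to the elasticities.
Buyer share = εs/(εs + |εd|) = 2.3/(2.3 + 0.6) = 23/29; seller share = |εd|/(εs + |εd|) = 6/29.

Consumer share = 23/29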